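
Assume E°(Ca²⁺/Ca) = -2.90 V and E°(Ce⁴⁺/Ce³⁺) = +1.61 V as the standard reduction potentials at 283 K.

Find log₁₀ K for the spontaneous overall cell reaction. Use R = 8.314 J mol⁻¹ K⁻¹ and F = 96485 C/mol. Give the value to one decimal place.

160.6

Cathode: Ce⁴⁺/Ce³⁺; anode: Ca²⁺/Ca. E°cell = (+1.61) − (-2.90) = +4.51 V, with n = 2.
ΔG° = −nFE° = −RT ln K, so ln K = nFE°/(RT) = (2)(96485)(+4.51) / ((8.314)(283)) = 369.888.
log₁₀ K = 369.888 / ln 10 = 160.6.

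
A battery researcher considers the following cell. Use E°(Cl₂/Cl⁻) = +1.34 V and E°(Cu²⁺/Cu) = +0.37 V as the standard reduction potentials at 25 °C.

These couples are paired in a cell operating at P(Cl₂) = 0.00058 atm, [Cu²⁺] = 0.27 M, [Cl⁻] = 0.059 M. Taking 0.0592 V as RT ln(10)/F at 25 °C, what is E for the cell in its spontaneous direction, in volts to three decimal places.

+0.964 V

Cl₂/Cl⁻ is the cathode (higher E°), Cu²⁺/Cu the anode: E°cell = +1.34 − (+0.37) = +0.97 V, n = 2.
Overall: Cl₂(g) + Cu(s) → 2 Cl⁻(aq) + Cu²⁺(aq)
Q = [Cl⁻]^2·[Cu²⁺] / (P(Cl₂)); log Q = 0.210.
E = E° − (0.0592/n) log Q = +0.97 − (0.0592/2)(0.210) = +0.964 V.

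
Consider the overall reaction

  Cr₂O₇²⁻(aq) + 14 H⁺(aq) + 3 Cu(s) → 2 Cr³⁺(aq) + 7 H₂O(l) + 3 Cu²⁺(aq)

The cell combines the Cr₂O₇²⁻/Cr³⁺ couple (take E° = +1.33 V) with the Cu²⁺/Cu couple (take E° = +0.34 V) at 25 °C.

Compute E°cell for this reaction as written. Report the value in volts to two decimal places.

+0.99 V

The Cr₂O₇²⁻/Cr³⁺ couple has the higher reduction potential, so it is the cathode; Cu²⁺/Cu is oxidised at the anode.
E°cell = E°(cathode) − E°(anode) = (+1.33) − (+0.34) = +0.99 V.
Since E°cell > 0, the reaction is spontaneous under standard conditions.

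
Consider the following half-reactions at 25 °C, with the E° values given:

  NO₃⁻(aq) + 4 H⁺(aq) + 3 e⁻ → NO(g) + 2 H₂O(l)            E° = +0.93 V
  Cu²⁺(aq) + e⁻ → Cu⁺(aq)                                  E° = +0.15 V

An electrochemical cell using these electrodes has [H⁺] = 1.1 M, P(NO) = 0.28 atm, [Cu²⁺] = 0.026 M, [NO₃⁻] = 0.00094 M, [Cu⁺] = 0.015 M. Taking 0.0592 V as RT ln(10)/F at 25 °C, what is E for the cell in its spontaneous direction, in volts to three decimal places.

NO₃⁻/NO is the cathode (higher E°), Cu²⁺/Cu⁺ the anode: E°cell = +0.93 − (+0.15) = +0.78 V, n = 3.
Overall: NO₃⁻(aq) + 4 H⁺(aq) + 3 Cu⁺(aq) → NO(g) + 2 H₂O(l) + 3 Cu²⁺(aq)
Q = P(NO)·[Cu²⁺]^3 / ([NO₃⁻]·[H⁺]^4·[Cu⁺]^3); log Q = 3.025.
E = E° − (0.0592/n) log Q = +0.78 − (0.0592/3)(3.025) = +0.720 V.

+0.720 V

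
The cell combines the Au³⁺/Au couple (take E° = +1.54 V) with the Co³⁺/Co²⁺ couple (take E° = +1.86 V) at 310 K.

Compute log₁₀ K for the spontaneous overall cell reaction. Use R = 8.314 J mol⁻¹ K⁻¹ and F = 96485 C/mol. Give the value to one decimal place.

Cathode: Co³⁺/Co²⁺; anode: Au³⁺/Au. E°cell = (+1.86) − (+1.54) = +0.32 V, with n = 3.
ΔG° = −nFE° = −RT ln K, so ln K = nFE°/(RT) = (3)(96485)(+0.32) / ((8.314)(310)) = 35.938.
log₁₀ K = 35.938 / ln 10 = 15.6.

15.6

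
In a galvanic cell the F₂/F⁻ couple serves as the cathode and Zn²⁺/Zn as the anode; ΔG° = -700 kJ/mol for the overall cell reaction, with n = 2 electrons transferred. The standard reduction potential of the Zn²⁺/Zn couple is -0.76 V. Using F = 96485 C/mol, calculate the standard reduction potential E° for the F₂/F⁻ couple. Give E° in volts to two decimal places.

E°cell = −ΔG°/(nF) = −(-700×10³)/((2)(96485)) = +3.628 V.
Since F₂/F⁻ is the cathode and Zn²⁺/Zn the anode, E°cell = E°(F₂/F⁻) − E°(Zn²⁺/Zn).
So E°(F₂/F⁻) = E°cell + E°(Zn²⁺/Zn) = +3.628 + (-0.76) = +2.87 V.

+2.87 V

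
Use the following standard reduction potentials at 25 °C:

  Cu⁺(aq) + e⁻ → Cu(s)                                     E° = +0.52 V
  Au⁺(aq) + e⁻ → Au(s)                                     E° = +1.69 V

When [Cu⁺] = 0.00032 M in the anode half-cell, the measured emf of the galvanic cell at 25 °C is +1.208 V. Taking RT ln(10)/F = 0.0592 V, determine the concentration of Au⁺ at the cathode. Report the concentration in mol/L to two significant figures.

0.0014 M

Au⁺/Au is the cathode, Cu⁺/Cu the anode: E°cell = +1.17 V, n = 1.
Overall reaction: Au⁺(aq) + Cu(s) → Au(s) + Cu⁺(aq); Q = [Cu⁺]^1/[Au⁺]^1.
From E = E° − (0.0592/n) log Q: log Q = (E° − E)·n/0.0592 = (+1.17 − (+1.208))·1/0.0592 = -0.6419.
So 1·log[Au⁺] = 1·log(0.00032) − log Q = -3.4949 − (-0.6419) = -2.8530; [Au⁺] = 10^(-2.8530) ≈ 0.0014 M.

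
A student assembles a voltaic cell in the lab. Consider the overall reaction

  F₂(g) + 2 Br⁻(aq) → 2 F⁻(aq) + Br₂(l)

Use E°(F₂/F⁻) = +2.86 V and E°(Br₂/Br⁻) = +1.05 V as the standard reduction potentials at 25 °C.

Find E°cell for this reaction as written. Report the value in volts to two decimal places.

The F₂/F⁻ couple has the higher reduction potential, so it is the cathode; Br₂/Br⁻ is oxidised at the anode.
E°cell = E°(cathode) − E°(anode) = (+2.86) − (+1.05) = +1.81 V.
Since E°cell > 0, the reaction is spontaneous under standard conditions.

+1.81 V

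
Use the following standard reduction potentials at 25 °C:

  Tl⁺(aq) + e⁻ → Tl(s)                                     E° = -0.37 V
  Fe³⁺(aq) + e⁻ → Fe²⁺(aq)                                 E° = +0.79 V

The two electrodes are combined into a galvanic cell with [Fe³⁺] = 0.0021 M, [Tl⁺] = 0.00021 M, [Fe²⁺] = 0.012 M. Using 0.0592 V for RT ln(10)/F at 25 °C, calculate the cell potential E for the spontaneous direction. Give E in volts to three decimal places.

+1.333 V

Fe³⁺/Fe²⁺ is the cathode (higher E°), Tl⁺/Tl the anode: E°cell = +0.79 − (-0.37) = +1.16 V, n = 1.
Overall: Fe³⁺(aq) + Tl(s) → Fe²⁺(aq) + Tl⁺(aq)
Q = [Fe²⁺]·[Tl⁺] / ([Fe³⁺]); log Q = -2.921.
E = E° − (0.0592/n) log Q = +1.16 − (0.0592/1)(-2.921) = +1.333 V.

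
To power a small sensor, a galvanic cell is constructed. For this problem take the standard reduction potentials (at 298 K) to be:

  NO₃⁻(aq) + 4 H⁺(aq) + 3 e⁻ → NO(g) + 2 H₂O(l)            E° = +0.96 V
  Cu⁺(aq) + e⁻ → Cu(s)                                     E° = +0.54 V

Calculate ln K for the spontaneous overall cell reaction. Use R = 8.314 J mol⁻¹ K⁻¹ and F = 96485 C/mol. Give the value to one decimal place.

49.1

Cathode: NO₃⁻/NO; anode: Cu⁺/Cu. E°cell = (+0.96) − (+0.54) = +0.42 V, with n = 3.
ΔG° = −nFE° = −RT ln K, so ln K = nFE°/(RT) = (3)(96485)(+0.42) / ((8.314)(298)) = 49.069.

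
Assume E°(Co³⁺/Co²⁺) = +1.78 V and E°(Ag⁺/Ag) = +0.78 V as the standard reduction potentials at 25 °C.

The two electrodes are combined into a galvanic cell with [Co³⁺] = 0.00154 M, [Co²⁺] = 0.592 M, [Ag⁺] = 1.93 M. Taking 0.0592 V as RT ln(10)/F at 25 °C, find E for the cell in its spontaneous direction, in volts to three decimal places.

Co³⁺/Co²⁺ is the cathode (higher E°), Ag⁺/Ag the anode: E°cell = +1.78 − (+0.78) = +1.00 V, n = 1.
Overall: Co³⁺(aq) + Ag(s) → Co²⁺(aq) + Ag⁺(aq)
Q = [Co²⁺]·[Ag⁺] / ([Co³⁺]); log Q = 2.870.
E = E° − (0.0592/n) log Q = +1.00 − (0.0592/1)(2.870) = +0.830 V.

+0.830 V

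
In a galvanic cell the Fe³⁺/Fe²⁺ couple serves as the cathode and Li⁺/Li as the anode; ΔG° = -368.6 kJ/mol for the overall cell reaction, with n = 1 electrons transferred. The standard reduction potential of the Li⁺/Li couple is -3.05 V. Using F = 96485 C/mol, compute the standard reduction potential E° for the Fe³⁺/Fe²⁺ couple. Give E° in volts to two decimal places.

+0.77 V

E°cell = −ΔG°/(nF) = −(-368.6×10³)/((1)(96485)) = +3.820 V.
Since Fe³⁺/Fe²⁺ is the cathode and Li⁺/Li the anode, E°cell = E°(Fe³⁺/Fe²⁺) − E°(Li⁺/Li).
So E°(Fe³⁺/Fe²⁺) = E°cell + E°(Li⁺/Li) = +3.820 + (-3.05) = +0.77 V.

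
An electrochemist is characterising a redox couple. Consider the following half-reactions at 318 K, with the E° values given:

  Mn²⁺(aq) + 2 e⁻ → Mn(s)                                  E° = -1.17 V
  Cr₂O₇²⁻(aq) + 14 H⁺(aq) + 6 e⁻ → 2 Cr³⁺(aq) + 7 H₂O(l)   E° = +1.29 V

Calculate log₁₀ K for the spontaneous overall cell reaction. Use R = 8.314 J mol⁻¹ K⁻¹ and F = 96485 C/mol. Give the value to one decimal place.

233.9

Cathode: Cr₂O₇²⁻/Cr³⁺; anode: Mn²⁺/Mn. E°cell = (+1.29) − (-1.17) = +2.46 V, with n = 6.
ΔG° = −nFE° = −RT ln K, so ln K = nFE°/(RT) = (6)(96485)(+2.46) / ((8.314)(318)) = 538.653.
log₁₀ K = 538.653 / ln 10 = 233.9.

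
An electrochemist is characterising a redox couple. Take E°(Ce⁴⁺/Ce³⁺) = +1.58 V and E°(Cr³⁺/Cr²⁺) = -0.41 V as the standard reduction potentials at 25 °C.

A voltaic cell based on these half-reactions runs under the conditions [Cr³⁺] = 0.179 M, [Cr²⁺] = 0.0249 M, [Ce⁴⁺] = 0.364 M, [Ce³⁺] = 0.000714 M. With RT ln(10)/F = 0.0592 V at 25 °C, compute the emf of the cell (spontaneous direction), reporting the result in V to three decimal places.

Ce⁴⁺/Ce³⁺ is the cathode (higher E°), Cr³⁺/Cr²⁺ the anode: E°cell = +1.58 − (-0.41) = +1.99 V, n = 1.
Overall: Ce⁴⁺(aq) + Cr²⁺(aq) → Ce³⁺(aq) + Cr³⁺(aq)
Q = [Ce³⁺]·[Cr³⁺] / ([Ce⁴⁺]·[Cr²⁺]); log Q = -1.851.
E = E° − (0.0592/n) log Q = +1.99 − (0.0592/1)(-1.851) = +2.100 V.

+2.100 V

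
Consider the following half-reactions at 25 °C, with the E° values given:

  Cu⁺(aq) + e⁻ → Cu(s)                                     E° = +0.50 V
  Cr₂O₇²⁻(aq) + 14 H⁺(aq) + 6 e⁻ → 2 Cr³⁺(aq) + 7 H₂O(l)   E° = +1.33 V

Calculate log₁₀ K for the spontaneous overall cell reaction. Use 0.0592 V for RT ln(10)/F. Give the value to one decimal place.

Cathode: Cr₂O₇²⁻/Cr³⁺; anode: Cu⁺/Cu. E°cell = +0.83 V, n = 6.
log K = nE°cell / 0.0592 = (6)(+0.83) / 0.0592 = 84.1.

84.1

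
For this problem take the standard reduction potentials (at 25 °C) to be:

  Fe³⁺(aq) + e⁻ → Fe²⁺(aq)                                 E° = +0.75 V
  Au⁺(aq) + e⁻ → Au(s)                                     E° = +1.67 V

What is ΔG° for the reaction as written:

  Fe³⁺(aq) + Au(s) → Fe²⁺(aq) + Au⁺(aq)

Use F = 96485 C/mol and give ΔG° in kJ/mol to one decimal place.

As written, Fe³⁺/Fe²⁺ is reduced (cathode) and Au⁺/Au is oxidised (anode), so E°cell = (+0.75) − (+1.67) = -0.92 V.
Balancing electrons gives n = 1.
ΔG° = −nFE° = −(1)(96485)(-0.92) = 88,766 J = +88.8 kJ/mol.

+88.8 kJ/mol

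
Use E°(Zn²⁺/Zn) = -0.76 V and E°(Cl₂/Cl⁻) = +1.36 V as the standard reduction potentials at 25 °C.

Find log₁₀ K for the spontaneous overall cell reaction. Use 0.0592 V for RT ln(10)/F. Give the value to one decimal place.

71.6

Cathode: Cl₂/Cl⁻; anode: Zn²⁺/Zn. E°cell = +2.12 V, n = 2.
log K = nE°cell / 0.0592 = (2)(+2.12) / 0.0592 = 71.6.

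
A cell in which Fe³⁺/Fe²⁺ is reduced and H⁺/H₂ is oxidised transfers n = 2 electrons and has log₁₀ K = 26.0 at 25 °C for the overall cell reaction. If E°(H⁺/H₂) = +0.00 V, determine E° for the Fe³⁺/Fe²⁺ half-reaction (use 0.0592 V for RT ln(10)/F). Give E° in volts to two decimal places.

E°cell = (0.0592/n)·log K = (0.0592/2)(26.0) = +0.770 V.
Since Fe³⁺/Fe²⁺ is the cathode and H⁺/H₂ the anode, E°cell = E°(Fe³⁺/Fe²⁺) − E°(H⁺/H₂).
So E°(Fe³⁺/Fe²⁺) = E°cell + E°(H⁺/H₂) = +0.770 + (+0.00) = +0.77 V.

+0.77 V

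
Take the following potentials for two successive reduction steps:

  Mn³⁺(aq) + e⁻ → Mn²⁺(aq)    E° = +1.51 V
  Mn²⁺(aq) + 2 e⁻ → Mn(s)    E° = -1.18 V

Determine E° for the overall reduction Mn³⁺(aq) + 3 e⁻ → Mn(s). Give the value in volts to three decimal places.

Adding the free-energy changes (−nFE°) of the two steps gives −n₃FE°₃ = −n₁FE°₁ − n₂FE°₂.
E°₃ = (1×+1.51 + 2×-1.18) / 3 = (-0.850) / 3 = -0.283 V.

-0.283 V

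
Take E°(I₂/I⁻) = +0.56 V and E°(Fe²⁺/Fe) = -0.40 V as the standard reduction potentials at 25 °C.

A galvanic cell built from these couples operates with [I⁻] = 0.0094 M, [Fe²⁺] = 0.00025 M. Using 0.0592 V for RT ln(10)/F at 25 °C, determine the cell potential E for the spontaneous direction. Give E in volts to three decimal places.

I₂/I⁻ is the cathode (higher E°), Fe²⁺/Fe the anode: E°cell = +0.56 − (-0.40) = +0.96 V, n = 2.
Overall: I₂(s) + Fe(s) → 2 I⁻(aq) + Fe²⁺(aq)
Q = [I⁻]^2·[Fe²⁺]; log Q = -7.656.
E = E° − (0.0592/n) log Q = +0.96 − (0.0592/2)(-7.656) = +1.187 V.

+1.187 V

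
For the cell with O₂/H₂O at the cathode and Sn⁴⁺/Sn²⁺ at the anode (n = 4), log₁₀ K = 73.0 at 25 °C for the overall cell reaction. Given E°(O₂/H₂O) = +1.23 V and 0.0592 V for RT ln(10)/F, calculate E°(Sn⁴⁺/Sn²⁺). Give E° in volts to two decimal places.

+0.15 V

E°cell = (0.0592/n)·log K = (0.0592/4)(73.0) = +1.080 V.
Since O₂/H₂O is the cathode and Sn⁴⁺/Sn²⁺ the anode, E°cell = E°(O₂/H₂O) − E°(Sn⁴⁺/Sn²⁺).
So E°(Sn⁴⁺/Sn²⁺) = E°(O₂/H₂O) − E°cell = (+1.23) − (+1.080) = +0.15 V.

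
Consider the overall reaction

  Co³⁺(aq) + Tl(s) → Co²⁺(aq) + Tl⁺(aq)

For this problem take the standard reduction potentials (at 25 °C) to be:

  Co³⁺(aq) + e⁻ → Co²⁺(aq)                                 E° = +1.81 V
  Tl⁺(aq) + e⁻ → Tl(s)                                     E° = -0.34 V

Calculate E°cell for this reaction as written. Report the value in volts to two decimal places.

+2.15 V

The Co³⁺/Co²⁺ couple has the higher reduction potential, so it is the cathode; Tl⁺/Tl is oxidised at the anode.
E°cell = E°(cathode) − E°(anode) = (+1.81) − (-0.34) = +2.15 V.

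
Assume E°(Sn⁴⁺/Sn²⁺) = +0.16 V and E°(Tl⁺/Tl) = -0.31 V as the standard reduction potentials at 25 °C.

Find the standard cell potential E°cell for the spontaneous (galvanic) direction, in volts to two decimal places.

+0.47 V

The Sn⁴⁺/Sn²⁺ couple has the higher reduction potential, so it is the cathode; Tl⁺/Tl is oxidised at the anode.
E°cell = E°(cathode) − E°(anode) = (+0.16) − (-0.31) = +0.47 V.
Since E°cell > 0, the reaction is spontaneous under standard conditions.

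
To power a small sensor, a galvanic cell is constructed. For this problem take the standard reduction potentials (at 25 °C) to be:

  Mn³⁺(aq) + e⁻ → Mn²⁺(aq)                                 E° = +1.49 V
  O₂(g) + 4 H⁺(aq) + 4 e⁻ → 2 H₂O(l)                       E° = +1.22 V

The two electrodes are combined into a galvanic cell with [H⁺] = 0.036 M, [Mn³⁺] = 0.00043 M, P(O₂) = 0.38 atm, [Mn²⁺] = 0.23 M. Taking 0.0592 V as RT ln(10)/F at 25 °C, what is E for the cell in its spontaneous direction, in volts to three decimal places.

+0.200 V

Mn³⁺/Mn²⁺ is the cathode (higher E°), O₂/H₂O the anode: E°cell = +1.49 − (+1.22) = +0.27 V, n = 4.
Overall: 4 Mn³⁺(aq) + 2 H₂O(l) → 4 Mn²⁺(aq) + O₂(g) + 4 H⁺(aq)
Q = [Mn²⁺]^4·P(O₂)·[H⁺]^4 / ([Mn³⁺]^4); log Q = 4.718.
E = E° − (0.0592/n) log Q = +0.27 − (0.0592/4)(4.718) = +0.200 V.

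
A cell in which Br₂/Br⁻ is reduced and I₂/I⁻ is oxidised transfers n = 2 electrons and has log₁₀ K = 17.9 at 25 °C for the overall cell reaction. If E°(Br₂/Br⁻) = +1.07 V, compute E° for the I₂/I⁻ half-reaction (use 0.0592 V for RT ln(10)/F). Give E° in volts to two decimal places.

E°cell = (0.0592/n)·log K = (0.0592/2)(17.9) = +0.530 V.
Since Br₂/Br⁻ is the cathode and I₂/I⁻ the anode, E°cell = E°(Br₂/Br⁻) − E°(I₂/I⁻).
So E°(I₂/I⁻) = E°(Br₂/Br⁻) − E°cell = (+1.07) − (+0.530) = +0.54 V.

+0.54 V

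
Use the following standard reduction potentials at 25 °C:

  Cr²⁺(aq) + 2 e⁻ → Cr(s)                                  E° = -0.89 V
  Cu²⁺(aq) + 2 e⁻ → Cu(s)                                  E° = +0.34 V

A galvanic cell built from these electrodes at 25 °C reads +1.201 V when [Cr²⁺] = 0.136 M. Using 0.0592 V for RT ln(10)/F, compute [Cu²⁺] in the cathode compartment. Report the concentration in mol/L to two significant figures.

Cu²⁺/Cu is the cathode, Cr²⁺/Cr the anode: E°cell = +1.23 V, n = 2.
Overall reaction: Cu²⁺(aq) + Cr(s) → Cu(s) + Cr²⁺(aq); Q = [Cr²⁺]^1/[Cu²⁺]^1.
From E = E° − (0.0592/n) log Q: log Q = (E° − E)·n/0.0592 = (+1.23 − (+1.201))·2/0.0592 = 0.9797.
So 1·log[Cu²⁺] = 1·log(0.136) − log Q = -0.8665 − (0.9797) = -1.8462; [Cu²⁺] = 10^(-1.8462) ≈ 0.014 M.

0.014 M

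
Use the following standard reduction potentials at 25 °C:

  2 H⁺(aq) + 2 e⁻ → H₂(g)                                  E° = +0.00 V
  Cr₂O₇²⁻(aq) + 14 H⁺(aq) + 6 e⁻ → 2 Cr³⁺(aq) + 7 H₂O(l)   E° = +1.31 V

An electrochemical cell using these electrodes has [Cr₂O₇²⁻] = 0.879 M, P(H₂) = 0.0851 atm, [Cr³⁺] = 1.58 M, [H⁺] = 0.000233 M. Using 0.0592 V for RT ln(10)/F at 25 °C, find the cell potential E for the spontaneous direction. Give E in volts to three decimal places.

+0.987 V

Cr₂O₇²⁻/Cr³⁺ is the cathode (higher E°), H⁺/H₂ the anode: E°cell = +1.31 − (+0.00) = +1.31 V, n = 6.
Overall: Cr₂O₇²⁻(aq) + 8 H⁺(aq) + 3 H₂(g) → 2 Cr³⁺(aq) + 7 H₂O(l)
Q = [Cr³⁺]^2 / ([Cr₂O₇²⁻]·[H⁺]^8·P(H₂)^3); log Q = 32.725.
E = E° − (0.0592/n) log Q = +1.31 − (0.0592/6)(32.725) = +0.987 V.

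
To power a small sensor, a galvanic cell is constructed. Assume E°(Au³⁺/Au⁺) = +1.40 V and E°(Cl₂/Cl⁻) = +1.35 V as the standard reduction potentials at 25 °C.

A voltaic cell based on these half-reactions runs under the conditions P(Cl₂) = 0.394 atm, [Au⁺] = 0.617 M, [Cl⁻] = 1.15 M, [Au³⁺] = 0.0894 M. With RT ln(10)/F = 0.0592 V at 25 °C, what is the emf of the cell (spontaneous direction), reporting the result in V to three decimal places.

Au³⁺/Au⁺ is the cathode (higher E°), Cl₂/Cl⁻ the anode: E°cell = +1.40 − (+1.35) = +0.05 V, n = 2.
Overall: Au³⁺(aq) + 2 Cl⁻(aq) → Au⁺(aq) + Cl₂(g)
Q = [Au⁺]·P(Cl₂) / ([Au³⁺]·[Cl⁻]^2); log Q = 0.313.
E = E° − (0.0592/n) log Q = +0.05 − (0.0592/2)(0.313) = +0.041 V.

+0.041 V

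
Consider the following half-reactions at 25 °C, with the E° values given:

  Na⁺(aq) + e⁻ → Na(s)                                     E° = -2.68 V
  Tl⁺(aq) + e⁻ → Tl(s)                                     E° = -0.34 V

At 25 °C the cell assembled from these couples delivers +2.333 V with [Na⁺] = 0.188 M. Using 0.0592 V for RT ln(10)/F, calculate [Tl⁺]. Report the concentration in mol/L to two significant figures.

0.14 M

Tl⁺/Tl is the cathode, Na⁺/Na the anode: E°cell = +2.34 V, n = 1.
Overall reaction: Tl⁺(aq) + Na(s) → Tl(s) + Na⁺(aq); Q = [Na⁺]^1/[Tl⁺]^1.
From E = E° − (0.0592/n) log Q: log Q = (E° − E)·n/0.0592 = (+2.34 − (+2.333))·1/0.0592 = 0.1182.
So 1·log[Tl⁺] = 1·log(0.188) − log Q = -0.7258 − (0.1182) = -0.8440; [Tl⁺] = 10^(-0.8440) ≈ 0.14 M.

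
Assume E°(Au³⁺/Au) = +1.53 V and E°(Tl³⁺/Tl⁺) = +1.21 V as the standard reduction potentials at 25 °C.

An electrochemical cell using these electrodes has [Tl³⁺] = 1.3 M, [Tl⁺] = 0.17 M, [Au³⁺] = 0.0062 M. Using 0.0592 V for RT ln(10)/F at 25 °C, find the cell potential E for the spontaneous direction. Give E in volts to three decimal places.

Au³⁺/Au is the cathode (higher E°), Tl³⁺/Tl⁺ the anode: E°cell = +1.53 − (+1.21) = +0.32 V, n = 6.
Overall: 2 Au³⁺(aq) + 3 Tl⁺(aq) → 2 Au(s) + 3 Tl³⁺(aq)
Q = [Tl³⁺]^3 / ([Au³⁺]^2·[Tl⁺]^3); log Q = 7.066.
E = E° − (0.0592/n) log Q = +0.32 − (0.0592/6)(7.066) = +0.250 V.

+0.250 V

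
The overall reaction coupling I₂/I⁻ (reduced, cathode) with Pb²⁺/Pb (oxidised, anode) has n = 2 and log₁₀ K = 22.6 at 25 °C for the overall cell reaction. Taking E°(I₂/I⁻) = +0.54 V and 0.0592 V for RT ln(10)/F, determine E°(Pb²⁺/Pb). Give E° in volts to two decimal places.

E°cell = (0.0592/n)·log K = (0.0592/2)(22.6) = +0.669 V.
Since I₂/I⁻ is the cathode and Pb²⁺/Pb the anode, E°cell = E°(I₂/I⁻) − E°(Pb²⁺/Pb).
So E°(Pb²⁺/Pb) = E°(I₂/I⁻) − E°cell = (+0.54) − (+0.669) = -0.13 V.

-0.13 V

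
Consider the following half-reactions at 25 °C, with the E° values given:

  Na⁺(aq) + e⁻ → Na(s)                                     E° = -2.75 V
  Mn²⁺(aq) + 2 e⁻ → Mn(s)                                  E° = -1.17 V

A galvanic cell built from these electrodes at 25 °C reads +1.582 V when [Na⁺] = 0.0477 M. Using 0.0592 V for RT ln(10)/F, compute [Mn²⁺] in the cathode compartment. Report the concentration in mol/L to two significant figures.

Mn²⁺/Mn is the cathode, Na⁺/Na the anode: E°cell = +1.58 V, n = 2.
Overall reaction: Mn²⁺(aq) + 2 Na(s) → Mn(s) + 2 Na⁺(aq); Q = [Na⁺]^2/[Mn²⁺]^1.
From E = E° − (0.0592/n) log Q: log Q = (E° − E)·n/0.0592 = (+1.58 − (+1.582))·2/0.0592 = -0.0676.
So 1·log[Mn²⁺] = 2·log(0.0477) − log Q = -2.6430 − (-0.0676) = -2.5754; [Mn²⁺] = 10^(-2.5754) ≈ 0.0027 M.

0.0027 M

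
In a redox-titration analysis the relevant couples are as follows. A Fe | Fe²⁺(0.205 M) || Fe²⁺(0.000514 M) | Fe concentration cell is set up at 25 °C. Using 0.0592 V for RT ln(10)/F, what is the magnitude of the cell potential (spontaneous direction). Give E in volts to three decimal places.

For a concentration cell E°cell = 0. The 0.205 M side is the cathode (reduction is favoured where [Fe²⁺] is higher).
With n = 2, E = −(0.0592/2) log([Fe²⁺]ₐₙ/[Fe²⁺]꜀ₐₜ) = −(0.0592/2) log(0.000514/0.205) = −(0.0592/2)(-2.601) = +0.077 V.

+0.077 V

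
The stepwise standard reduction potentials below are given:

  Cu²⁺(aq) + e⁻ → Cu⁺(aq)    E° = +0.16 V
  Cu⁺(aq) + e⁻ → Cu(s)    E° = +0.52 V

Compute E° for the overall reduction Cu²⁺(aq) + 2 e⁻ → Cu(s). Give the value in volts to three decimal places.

Since ΔG° = −nFE° is additive over sequential reductions, n₃E°₃ = n₁E°₁ + n₂E°₂.
E°₃ = (1×+0.16 + 1×+0.52) / 2 = (+0.680) / 2 = +0.340 V.

+0.340 V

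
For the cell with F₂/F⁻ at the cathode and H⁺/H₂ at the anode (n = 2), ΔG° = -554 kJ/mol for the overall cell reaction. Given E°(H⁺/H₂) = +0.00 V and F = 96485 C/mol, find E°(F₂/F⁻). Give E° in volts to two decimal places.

+2.87 V

E°cell = −ΔG°/(nF) = −(-554×10³)/((2)(96485)) = +2.871 V.
Since F₂/F⁻ is the cathode and H⁺/H₂ the anode, E°cell = E°(F₂/F⁻) − E°(H⁺/H₂).
So E°(F₂/F⁻) = E°cell + E°(H⁺/H₂) = +2.871 + (+0.00) = +2.87 V.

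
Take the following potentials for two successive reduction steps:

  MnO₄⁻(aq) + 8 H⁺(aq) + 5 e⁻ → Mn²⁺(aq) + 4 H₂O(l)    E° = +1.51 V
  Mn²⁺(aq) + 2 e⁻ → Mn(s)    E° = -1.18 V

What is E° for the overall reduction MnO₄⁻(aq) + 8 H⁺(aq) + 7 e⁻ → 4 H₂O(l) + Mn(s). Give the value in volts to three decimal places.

+0.741 V

Since ΔG° = −nFE° is additive over sequential reductions, n₃E°₃ = n₁E°₁ + n₂E°₂.
E°₃ = (5×+1.51 + 2×-1.18) / 7 = (+5.190) / 7 = +0.741 V.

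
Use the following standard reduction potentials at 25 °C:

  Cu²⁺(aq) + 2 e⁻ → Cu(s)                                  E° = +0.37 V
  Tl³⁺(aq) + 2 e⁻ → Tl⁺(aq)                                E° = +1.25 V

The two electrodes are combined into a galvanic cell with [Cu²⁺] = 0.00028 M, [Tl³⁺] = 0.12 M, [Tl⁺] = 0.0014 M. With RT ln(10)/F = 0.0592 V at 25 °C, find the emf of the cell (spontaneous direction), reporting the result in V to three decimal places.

+1.042 V

Tl³⁺/Tl⁺ is the cathode (higher E°), Cu²⁺/Cu the anode: E°cell = +1.25 − (+0.37) = +0.88 V, n = 2.
Overall: Tl³⁺(aq) + Cu(s) → Tl⁺(aq) + Cu²⁺(aq)
Q = [Tl⁺]·[Cu²⁺] / ([Tl³⁺]); log Q = -5.486.
E = E° − (0.0592/n) log Q = +0.88 − (0.0592/2)(-5.486) = +1.042 V.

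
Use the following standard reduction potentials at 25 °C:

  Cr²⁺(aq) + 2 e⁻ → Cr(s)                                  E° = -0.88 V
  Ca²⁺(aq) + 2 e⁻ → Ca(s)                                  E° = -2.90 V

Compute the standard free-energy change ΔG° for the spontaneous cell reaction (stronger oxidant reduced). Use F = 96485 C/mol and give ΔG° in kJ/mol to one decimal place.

-389.8 kJ/mol

Cr²⁺/Cr (E° = -0.88 V) is the cathode; Ca²⁺/Ca (E° = -2.90 V) is the anode, so E°cell = +2.02 V.
Balancing electrons gives n = 2 (lcm of 2 and 2).
ΔG° = −nFE° = −(2)(96485)(+2.02) = -389,799 J = -389.8 kJ/mol.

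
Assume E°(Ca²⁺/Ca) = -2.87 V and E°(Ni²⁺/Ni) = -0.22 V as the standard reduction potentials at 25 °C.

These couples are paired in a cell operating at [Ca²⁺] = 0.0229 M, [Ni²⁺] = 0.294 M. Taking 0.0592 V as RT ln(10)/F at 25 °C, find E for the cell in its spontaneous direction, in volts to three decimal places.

+2.683 V

Ni²⁺/Ni is the cathode (higher E°), Ca²⁺/Ca the anode: E°cell = -0.22 − (-2.87) = +2.65 V, n = 2.
Overall: Ni²⁺(aq) + Ca(s) → Ni(s) + Ca²⁺(aq)
Q = [Ca²⁺] / ([Ni²⁺]); log Q = -1.109.
E = E° − (0.0592/n) log Q = +2.65 − (0.0592/2)(-1.109) = +2.683 V.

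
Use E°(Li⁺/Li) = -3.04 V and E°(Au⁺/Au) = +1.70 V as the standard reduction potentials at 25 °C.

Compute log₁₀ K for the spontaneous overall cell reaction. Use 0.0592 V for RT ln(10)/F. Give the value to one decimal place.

Cathode: Au⁺/Au; anode: Li⁺/Li. E°cell = +4.74 V, n = 1.
log K = nE°cell / 0.0592 = (1)(+4.74) / 0.0592 = 80.1.

80.1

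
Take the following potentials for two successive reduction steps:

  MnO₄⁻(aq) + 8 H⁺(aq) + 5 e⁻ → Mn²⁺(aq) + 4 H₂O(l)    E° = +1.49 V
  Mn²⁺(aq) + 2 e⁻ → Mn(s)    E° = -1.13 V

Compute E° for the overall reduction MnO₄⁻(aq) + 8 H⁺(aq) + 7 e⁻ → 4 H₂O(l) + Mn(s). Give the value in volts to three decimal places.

Adding the free-energy changes (−nFE°) of the two steps gives −n₃FE°₃ = −n₁FE°₁ − n₂FE°₂.
E°₃ = (5×+1.49 + 2×-1.13) / 7 = (+5.190) / 7 = +0.741 V.
E° values themselves are not directly additive — weighting by electron count is essential.

+0.741 V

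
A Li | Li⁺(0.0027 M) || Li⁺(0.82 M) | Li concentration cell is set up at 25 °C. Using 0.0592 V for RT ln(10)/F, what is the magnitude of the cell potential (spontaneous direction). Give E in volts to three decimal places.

+0.147 V

For a concentration cell E°cell = 0. The 0.82 M side is the cathode (reduction is favoured where [Li⁺] is higher).
With n = 1, E = −(0.0592/1) log([Li⁺]ₐₙ/[Li⁺]꜀ₐₜ) = −(0.0592/1) log(0.0027/0.82) = −(0.0592/1)(-2.482) = +0.147 V.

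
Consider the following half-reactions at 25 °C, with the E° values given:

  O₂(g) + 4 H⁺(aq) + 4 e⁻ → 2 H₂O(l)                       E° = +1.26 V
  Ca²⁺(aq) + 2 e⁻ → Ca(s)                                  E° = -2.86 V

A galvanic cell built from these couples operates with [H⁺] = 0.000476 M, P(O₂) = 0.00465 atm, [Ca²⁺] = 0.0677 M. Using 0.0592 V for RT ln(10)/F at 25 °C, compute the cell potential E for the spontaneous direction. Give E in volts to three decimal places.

+3.923 V

O₂/H₂O is the cathode (higher E°), Ca²⁺/Ca the anode: E°cell = +1.26 − (-2.86) = +4.12 V, n = 4.
Overall: O₂(g) + 4 H⁺(aq) + 2 Ca(s) → 2 H₂O(l) + 2 Ca²⁺(aq)
Q = [Ca²⁺]^2 / (P(O₂)·[H⁺]^4); log Q = 13.283.
E = E° − (0.0592/n) log Q = +4.12 − (0.0592/4)(13.283) = +3.923 V.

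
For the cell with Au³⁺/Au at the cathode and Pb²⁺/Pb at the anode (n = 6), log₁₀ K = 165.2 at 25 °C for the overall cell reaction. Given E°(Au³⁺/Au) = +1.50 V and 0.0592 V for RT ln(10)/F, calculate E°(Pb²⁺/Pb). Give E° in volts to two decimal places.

-0.13 V

E°cell = (0.0592/n)·log K = (0.0592/6)(165.2) = +1.630 V.
Since Au³⁺/Au is the cathode and Pb²⁺/Pb the anode, E°cell = E°(Au³⁺/Au) − E°(Pb²⁺/Pb).
So E°(Pb²⁺/Pb) = E°(Au³⁺/Au) − E°cell = (+1.50) − (+1.630) = -0.13 V.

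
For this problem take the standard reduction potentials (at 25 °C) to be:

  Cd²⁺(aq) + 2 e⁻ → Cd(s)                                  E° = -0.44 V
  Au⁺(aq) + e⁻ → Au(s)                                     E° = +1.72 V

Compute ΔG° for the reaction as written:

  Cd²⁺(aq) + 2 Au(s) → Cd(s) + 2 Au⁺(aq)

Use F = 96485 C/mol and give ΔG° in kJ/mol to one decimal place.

As written, Cd²⁺/Cd is reduced (cathode) and Au⁺/Au is oxidised (anode), so E°cell = (-0.44) − (+1.72) = -2.16 V.
Balancing electrons gives n = 2.
ΔG° = −nFE° = −(2)(96485)(-2.16) = 416,815 J = +416.8 kJ/mol.

+416.8 kJ/mol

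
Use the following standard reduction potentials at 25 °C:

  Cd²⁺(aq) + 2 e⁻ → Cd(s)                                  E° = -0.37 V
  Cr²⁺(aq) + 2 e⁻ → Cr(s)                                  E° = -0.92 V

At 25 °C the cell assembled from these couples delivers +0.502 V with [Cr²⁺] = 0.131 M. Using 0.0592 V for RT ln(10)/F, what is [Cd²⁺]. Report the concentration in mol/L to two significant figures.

0.0031 M

Cd²⁺/Cd is the cathode, Cr²⁺/Cr the anode: E°cell = +0.55 V, n = 2.
Overall reaction: Cd²⁺(aq) + Cr(s) → Cd(s) + Cr²⁺(aq); Q = [Cr²⁺]^1/[Cd²⁺]^1.
From E = E° − (0.0592/n) log Q: log Q = (E° − E)·n/0.0592 = (+0.55 − (+0.502))·2/0.0592 = 1.6216.
So 1·log[Cd²⁺] = 1·log(0.131) − log Q = -0.8827 − (1.6216) = -2.5043; [Cd²⁺] = 10^(-2.5043) ≈ 0.0031 M.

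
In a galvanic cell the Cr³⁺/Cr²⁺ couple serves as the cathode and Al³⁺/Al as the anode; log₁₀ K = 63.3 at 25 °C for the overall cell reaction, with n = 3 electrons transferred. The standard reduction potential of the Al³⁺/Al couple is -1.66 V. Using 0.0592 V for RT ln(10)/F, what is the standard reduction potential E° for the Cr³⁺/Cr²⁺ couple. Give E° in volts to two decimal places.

-0.41 V

E°cell = (0.0592/n)·log K = (0.0592/3)(63.3) = +1.249 V.
Since Cr³⁺/Cr²⁺ is the cathode and Al³⁺/Al the anode, E°cell = E°(Cr³⁺/Cr²⁺) − E°(Al³⁺/Al).
So E°(Cr³⁺/Cr²⁺) = E°cell + E°(Al³⁺/Al) = +1.249 + (-1.66) = -0.41 V.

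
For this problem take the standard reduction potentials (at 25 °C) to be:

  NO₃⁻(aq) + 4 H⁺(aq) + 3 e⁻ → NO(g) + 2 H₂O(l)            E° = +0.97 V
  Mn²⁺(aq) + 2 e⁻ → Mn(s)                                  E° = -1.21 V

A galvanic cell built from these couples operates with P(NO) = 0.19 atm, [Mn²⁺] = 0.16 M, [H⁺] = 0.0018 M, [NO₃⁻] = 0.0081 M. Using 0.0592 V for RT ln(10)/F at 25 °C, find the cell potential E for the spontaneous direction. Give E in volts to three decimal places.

NO₃⁻/NO is the cathode (higher E°), Mn²⁺/Mn the anode: E°cell = +0.97 − (-1.21) = +2.18 V, n = 6.
Overall: 2 NO₃⁻(aq) + 8 H⁺(aq) + 3 Mn(s) → 2 NO(g) + 4 H₂O(l) + 3 Mn²⁺(aq)
Q = P(NO)^2·[Mn²⁺]^3 / ([NO₃⁻]^2·[H⁺]^8); log Q = 22.311.
E = E° − (0.0592/n) log Q = +2.18 − (0.0592/6)(22.311) = +1.960 V.

+1.960 V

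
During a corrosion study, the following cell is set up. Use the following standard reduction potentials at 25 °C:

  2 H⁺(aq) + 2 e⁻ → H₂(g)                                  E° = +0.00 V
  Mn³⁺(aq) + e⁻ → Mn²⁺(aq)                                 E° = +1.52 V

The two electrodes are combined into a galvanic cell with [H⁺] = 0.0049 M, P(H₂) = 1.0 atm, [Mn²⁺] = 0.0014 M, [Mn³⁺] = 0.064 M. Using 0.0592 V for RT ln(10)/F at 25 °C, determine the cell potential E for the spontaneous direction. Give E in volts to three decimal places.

+1.755 V

Mn³⁺/Mn²⁺ is the cathode (higher E°), H⁺/H₂ the anode: E°cell = +1.52 − (+0.00) = +1.52 V, n = 2.
Overall: 2 Mn³⁺(aq) + H₂(g) → 2 Mn²⁺(aq) + 2 H⁺(aq)
Q = [Mn²⁺]^2·[H⁺]^2 / ([Mn³⁺]^2·P(H₂)); log Q = -7.940.
E = E° − (0.0592/n) log Q = +1.52 − (0.0592/2)(-7.940) = +1.755 V.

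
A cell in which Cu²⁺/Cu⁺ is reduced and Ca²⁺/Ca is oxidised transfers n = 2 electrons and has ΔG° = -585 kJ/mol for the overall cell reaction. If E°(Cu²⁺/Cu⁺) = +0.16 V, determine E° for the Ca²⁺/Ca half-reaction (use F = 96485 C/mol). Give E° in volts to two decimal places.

-2.87 V

E°cell = −ΔG°/(nF) = −(-585×10³)/((2)(96485)) = +3.032 V.
Since Cu²⁺/Cu⁺ is the cathode and Ca²⁺/Ca the anode, E°cell = E°(Cu²⁺/Cu⁺) − E°(Ca²⁺/Ca).
So E°(Ca²⁺/Ca) = E°(Cu²⁺/Cu⁺) − E°cell = (+0.16) − (+3.032) = -2.87 V.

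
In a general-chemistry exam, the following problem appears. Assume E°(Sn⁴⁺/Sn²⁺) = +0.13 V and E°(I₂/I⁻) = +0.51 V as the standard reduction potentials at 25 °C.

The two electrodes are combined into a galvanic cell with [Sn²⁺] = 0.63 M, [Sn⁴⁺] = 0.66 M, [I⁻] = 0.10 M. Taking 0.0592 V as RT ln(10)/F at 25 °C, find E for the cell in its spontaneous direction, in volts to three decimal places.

I₂/I⁻ is the cathode (higher E°), Sn⁴⁺/Sn²⁺ the anode: E°cell = +0.51 − (+0.13) = +0.38 V, n = 2.
Overall: I₂(s) + Sn²⁺(aq) → 2 I⁻(aq) + Sn⁴⁺(aq)
Q = [I⁻]^2·[Sn⁴⁺] / ([Sn²⁺]); log Q = -1.980.
E = E° − (0.0592/n) log Q = +0.38 − (0.0592/2)(-1.980) = +0.439 V.

+0.439 V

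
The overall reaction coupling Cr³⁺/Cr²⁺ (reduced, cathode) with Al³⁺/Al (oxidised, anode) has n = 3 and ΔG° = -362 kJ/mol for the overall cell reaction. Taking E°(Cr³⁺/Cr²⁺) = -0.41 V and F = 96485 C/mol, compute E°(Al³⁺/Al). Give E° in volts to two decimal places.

E°cell = −ΔG°/(nF) = −(-362×10³)/((3)(96485)) = +1.251 V.
Since Cr³⁺/Cr²⁺ is the cathode and Al³⁺/Al the anode, E°cell = E°(Cr³⁺/Cr²⁺) − E°(Al³⁺/Al).
So E°(Al³⁺/Al) = E°(Cr³⁺/Cr²⁺) − E°cell = (-0.41) − (+1.251) = -1.66 V.

-1.66 V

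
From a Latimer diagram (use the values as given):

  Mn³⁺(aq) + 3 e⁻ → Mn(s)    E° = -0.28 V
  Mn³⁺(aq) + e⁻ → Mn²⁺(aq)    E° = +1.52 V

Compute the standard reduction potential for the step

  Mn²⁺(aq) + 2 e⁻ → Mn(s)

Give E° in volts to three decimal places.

-1.180 V

Sequential free energies add, so n₃E°₃ = n₁E°₁ + n₂E°₂.
With n₃ = 3, and the known step contributing 1×(+1.52) V, the unknown satisfies 2·E° = 3×(-0.28) − 1×(+1.52) = -2.360.
E° = -2.360 / 2 = -1.180 V.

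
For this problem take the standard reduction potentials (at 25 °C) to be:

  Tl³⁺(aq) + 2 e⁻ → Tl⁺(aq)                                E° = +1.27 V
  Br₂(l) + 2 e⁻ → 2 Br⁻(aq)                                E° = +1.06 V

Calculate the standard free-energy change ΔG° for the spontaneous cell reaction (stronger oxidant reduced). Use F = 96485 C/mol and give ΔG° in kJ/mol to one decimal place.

Tl³⁺/Tl⁺ (E° = +1.27 V) is the cathode; Br₂/Br⁻ (E° = +1.06 V) is the anode, so E°cell = +0.21 V.
Balancing electrons gives n = 2 (lcm of 2 and 2).
ΔG° = −nFE° = −(2)(96485)(+0.21) = -40,524 J = -40.5 kJ/mol.

-40.5 kJ/mol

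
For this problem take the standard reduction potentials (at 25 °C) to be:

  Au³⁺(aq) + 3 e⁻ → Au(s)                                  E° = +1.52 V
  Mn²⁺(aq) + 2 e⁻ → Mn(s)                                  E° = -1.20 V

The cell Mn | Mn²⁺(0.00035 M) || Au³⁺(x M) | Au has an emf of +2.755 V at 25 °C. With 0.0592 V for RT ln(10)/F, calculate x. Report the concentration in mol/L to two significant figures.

0.00039 M

Au³⁺/Au is the cathode, Mn²⁺/Mn the anode: E°cell = +2.72 V, n = 6.
Overall reaction: 2 Au³⁺(aq) + 3 Mn(s) → 2 Au(s) + 3 Mn²⁺(aq); Q = [Mn²⁺]^3/[Au³⁺]^2.
From E = E° − (0.0592/n) log Q: log Q = (E° − E)·n/0.0592 = (+2.72 − (+2.755))·6/0.0592 = -3.5473.
So 2·log[Au³⁺] = 3·log(0.00035) − log Q = -10.3678 − (-3.5473) = -6.8205; log[Au³⁺] = -6.8205 / 2 = -3.4103; [Au³⁺] = 10^(-3.4103) ≈ 0.00039 M.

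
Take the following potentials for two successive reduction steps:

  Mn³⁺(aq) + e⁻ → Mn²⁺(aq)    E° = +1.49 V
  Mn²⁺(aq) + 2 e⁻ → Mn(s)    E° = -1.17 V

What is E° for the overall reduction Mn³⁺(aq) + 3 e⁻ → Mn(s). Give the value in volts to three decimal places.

Adding the free-energy changes (−nFE°) of the two steps gives −n₃FE°₃ = −n₁FE°₁ − n₂FE°₂.
E°₃ = (1×+1.49 + 2×-1.17) / 3 = (-0.850) / 3 = -0.283 V.

-0.283 V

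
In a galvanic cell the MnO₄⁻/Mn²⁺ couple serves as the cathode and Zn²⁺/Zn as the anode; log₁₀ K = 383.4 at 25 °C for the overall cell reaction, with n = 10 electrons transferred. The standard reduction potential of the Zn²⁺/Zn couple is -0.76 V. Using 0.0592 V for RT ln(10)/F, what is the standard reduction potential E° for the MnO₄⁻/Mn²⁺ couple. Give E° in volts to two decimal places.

E°cell = (0.0592/n)·log K = (0.0592/10)(383.4) = +2.270 V.
Since MnO₄⁻/Mn²⁺ is the cathode and Zn²⁺/Zn the anode, E°cell = E°(MnO₄⁻/Mn²⁺) − E°(Zn²⁺/Zn).
So E°(MnO₄⁻/Mn²⁺) = E°cell + E°(Zn²⁺/Zn) = +2.270 + (-0.76) = +1.51 V.

+1.51 V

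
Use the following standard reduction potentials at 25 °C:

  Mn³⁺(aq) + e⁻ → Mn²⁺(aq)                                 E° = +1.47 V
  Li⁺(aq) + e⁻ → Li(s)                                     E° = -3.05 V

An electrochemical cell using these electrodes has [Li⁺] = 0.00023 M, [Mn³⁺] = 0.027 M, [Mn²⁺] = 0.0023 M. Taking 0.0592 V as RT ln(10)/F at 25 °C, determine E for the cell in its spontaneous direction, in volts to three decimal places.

+4.799 V

Mn³⁺/Mn²⁺ is the cathode (higher E°), Li⁺/Li the anode: E°cell = +1.47 − (-3.05) = +4.52 V, n = 1.
Overall: Mn³⁺(aq) + Li(s) → Mn²⁺(aq) + Li⁺(aq)
Q = [Mn²⁺]·[Li⁺] / ([Mn³⁺]); log Q = -4.708.
E = E° − (0.0592/n) log Q = +4.52 − (0.0592/1)(-4.708) = +4.799 V.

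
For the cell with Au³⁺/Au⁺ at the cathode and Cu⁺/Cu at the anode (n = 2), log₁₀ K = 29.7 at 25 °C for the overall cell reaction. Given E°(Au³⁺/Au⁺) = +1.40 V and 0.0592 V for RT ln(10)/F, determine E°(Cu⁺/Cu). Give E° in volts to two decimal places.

+0.52 V

E°cell = (0.0592/n)·log K = (0.0592/2)(29.7) = +0.879 V.
Since Au³⁺/Au⁺ is the cathode and Cu⁺/Cu the anode, E°cell = E°(Au³⁺/Au⁺) − E°(Cu⁺/Cu).
So E°(Cu⁺/Cu) = E°(Au³⁺/Au⁺) − E°cell = (+1.40) − (+0.879) = +0.52 V.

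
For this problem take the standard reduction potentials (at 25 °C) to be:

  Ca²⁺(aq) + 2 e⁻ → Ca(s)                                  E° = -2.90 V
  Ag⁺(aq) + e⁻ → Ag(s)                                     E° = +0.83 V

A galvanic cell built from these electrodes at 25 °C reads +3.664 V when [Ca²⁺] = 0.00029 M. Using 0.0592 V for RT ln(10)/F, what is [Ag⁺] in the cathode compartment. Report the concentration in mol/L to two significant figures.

Ag⁺/Ag is the cathode, Ca²⁺/Ca the anode: E°cell = +3.73 V, n = 2.
Overall reaction: 2 Ag⁺(aq) + Ca(s) → 2 Ag(s) + Ca²⁺(aq); Q = [Ca²⁺]^1/[Ag⁺]^2.
From E = E° − (0.0592/n) log Q: log Q = (E° − E)·n/0.0592 = (+3.73 − (+3.664))·2/0.0592 = 2.2297.
So 2·log[Ag⁺] = 1·log(0.00029) − log Q = -3.5376 − (2.2297) = -5.7673; log[Ag⁺] = -5.7673 / 2 = -2.8836; [Ag⁺] = 10^(-2.8836) ≈ 0.0013 M.

0.0013 M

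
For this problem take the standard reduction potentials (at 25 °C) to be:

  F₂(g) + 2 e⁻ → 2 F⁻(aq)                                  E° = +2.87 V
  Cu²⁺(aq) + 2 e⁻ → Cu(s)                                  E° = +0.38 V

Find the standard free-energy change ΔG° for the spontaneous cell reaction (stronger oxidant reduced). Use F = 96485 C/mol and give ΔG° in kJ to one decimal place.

-480.5 kJ

F₂/F⁻ (E° = +2.87 V) is the cathode; Cu²⁺/Cu (E° = +0.38 V) is the anode, so E°cell = +2.49 V.
Balancing electrons gives n = 2 (lcm of 2 and 2).
ΔG° = −nFE° = −(2)(96485)(+2.49) = -480,495 J = -480.5 kJ.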